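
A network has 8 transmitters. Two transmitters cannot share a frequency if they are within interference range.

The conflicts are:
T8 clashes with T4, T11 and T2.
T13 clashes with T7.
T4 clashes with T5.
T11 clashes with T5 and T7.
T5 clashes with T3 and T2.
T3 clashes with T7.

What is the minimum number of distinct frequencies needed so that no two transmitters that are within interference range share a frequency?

T5 and T2 conflict, so at least 2 frequencies are needed.
2 frequencies suffice: frequency 1 → {T8, T5, T7}; frequency 2 → {T13, T4, T11, T3, T2}. No two conflicting transmitters share a frequency.

2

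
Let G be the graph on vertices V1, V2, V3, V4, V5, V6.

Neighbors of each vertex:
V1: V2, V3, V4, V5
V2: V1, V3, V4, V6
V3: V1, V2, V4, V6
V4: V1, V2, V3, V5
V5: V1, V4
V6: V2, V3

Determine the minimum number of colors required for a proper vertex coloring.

V1, V2, V3, V4 form a clique, so at least 4 colors are needed.
4 colors suffice: color 1 → {V4, V6}; color 2 → {V3, V5}; color 3 → {V1}; color 4 → {V2}. No two adjacent vertices share a color.

4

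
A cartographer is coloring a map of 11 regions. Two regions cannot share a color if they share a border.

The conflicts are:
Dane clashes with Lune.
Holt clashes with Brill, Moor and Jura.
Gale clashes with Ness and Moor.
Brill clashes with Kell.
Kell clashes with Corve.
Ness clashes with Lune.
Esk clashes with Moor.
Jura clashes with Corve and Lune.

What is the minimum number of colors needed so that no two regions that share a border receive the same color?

The cycle Kell-Brill-Holt-Jura-Corve-Kell has odd length 5, so it cannot be 2-colored; at least 3 colors are needed.
3 colors suffice: color 1 → {Brill, Moor, Corve, Lune}; color 2 → {Dane, Kell, Ness, Esk, Jura}; color 3 → {Holt, Gale}. Each listed conflict is separated.

3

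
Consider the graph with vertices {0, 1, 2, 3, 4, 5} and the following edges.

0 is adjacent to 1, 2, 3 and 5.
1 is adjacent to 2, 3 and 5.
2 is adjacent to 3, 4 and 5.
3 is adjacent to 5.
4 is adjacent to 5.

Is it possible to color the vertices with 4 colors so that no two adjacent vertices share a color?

No

0, 1, 2, 3, 5 form a clique, so at least 5 colors are needed.
So 4 colors are not enough.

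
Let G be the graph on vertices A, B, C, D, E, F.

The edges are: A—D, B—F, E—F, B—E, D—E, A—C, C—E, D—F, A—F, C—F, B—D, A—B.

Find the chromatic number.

B, D, E, F are mutually adjacent (a clique of size 4), so at least 4 colors are needed.
4 colors suffice: color red → {F}; color blue → {A, E}; color green → {C, D}; color yellow → {B}. No two adjacent vertices share a color.

4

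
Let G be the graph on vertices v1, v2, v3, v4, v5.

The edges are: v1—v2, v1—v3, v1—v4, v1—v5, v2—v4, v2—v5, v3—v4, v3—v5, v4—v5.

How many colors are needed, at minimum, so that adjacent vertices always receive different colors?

v1, v2, v4, v5 form a clique, so at least 4 colors are needed.
4 colors suffice: color R → {v5}; color B → {v1}; color G → {v4}; color Y → {v2, v3}. Every edge joins two different colors.

4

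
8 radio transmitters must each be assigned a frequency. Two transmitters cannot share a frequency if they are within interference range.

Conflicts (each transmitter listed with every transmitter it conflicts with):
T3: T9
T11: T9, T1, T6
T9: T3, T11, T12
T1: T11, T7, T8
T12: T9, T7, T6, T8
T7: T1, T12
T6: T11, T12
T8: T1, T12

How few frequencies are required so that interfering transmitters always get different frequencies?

3

The cycle T11-T1-T8-T12-T9-T11 has odd length 5, so it cannot be 2-colored; at least 3 frequencies are needed.
3 frequencies suffice: frequency 1 → {T3, T11, T12}; frequency 2 → {T9, T1, T6}; frequency 3 → {T7, T8}. Every pair that conflicts lands in different frequencies.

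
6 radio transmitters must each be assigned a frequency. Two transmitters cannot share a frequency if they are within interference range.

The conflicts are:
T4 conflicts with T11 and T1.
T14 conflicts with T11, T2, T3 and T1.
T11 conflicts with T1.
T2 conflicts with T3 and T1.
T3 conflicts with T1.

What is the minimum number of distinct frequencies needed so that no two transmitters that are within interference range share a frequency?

T14, T2, T3, T1 are mutually in conflict, so at least 4 frequencies are needed.
4 frequencies suffice: frequency 1 → {T1}; frequency 2 → {T4, T14}; frequency 3 → {T11, T2}; frequency 4 → {T3}. Every pair that conflicts lands in different frequencies.

4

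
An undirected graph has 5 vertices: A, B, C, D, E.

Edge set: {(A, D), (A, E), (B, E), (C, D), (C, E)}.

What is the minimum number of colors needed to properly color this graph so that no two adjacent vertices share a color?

2

C and D are adjacent, so at least 2 colors are needed.
2 colors suffice: color 1 → {D, E}; color 2 → {A, B, C}. No two adjacent vertices share a color.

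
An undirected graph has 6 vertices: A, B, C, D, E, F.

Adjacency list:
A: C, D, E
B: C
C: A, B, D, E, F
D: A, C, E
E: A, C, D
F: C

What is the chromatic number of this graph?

A, C, D, E are pairwise adjacent (a clique of size 4), so at least 4 colors are needed.
One proper 4-coloring: A=green, B=blue, C=red, D=blue, E=yellow, F=blue. Each edge has distinct colors on its endpoints.

4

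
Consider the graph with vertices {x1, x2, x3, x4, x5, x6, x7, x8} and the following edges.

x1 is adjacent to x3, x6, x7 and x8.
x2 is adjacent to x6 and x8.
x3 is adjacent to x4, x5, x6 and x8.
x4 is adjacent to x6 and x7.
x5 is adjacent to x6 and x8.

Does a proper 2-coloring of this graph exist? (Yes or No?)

No

x3, x4, x6 form a triangle, so at least 3 colors are needed.
So 2 colors are not enough.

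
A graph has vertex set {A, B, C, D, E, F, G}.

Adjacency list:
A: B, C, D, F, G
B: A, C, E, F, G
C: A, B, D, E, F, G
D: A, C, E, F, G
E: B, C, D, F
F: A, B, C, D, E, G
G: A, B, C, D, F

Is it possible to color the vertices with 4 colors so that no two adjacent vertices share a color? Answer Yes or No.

No

A, B, C, F, G are mutually adjacent (a clique of size 5), so at least 5 colors are needed.
So 4 colors are not enough.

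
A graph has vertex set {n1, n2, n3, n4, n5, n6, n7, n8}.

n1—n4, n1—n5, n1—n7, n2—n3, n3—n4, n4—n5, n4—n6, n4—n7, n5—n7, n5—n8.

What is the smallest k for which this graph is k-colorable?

4

n1, n4, n5, n7 are pairwise adjacent (a clique of size 4), so at least 4 colors are needed.
4 colors suffice: color 1 → {n2, n4, n8}; color 2 → {n3, n5, n6}; color 3 → {n7}; color 4 → {n1}. Every edge joins two different colors.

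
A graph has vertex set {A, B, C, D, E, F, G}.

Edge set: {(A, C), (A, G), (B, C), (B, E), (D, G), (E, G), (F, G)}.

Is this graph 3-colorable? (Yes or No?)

Yes

The chromatic number is 3. The cycle C-A-G-E-B-C has odd length 5, so it cannot be 2-colored; at least 3 colors are needed.
A valid assignment using 3 colors: A=2, B=2, C=1, D=2, E=3, F=2, G=1.
That is already a proper 3-coloring.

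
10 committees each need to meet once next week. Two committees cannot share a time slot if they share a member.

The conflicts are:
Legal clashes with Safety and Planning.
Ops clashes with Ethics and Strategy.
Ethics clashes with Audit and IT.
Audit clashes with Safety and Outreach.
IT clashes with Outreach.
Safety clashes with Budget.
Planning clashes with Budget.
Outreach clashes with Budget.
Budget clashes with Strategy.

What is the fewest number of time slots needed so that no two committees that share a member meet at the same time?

Ethics and IT conflict, so at least 2 time slots are needed.
2 time slots suffice: Legal=1, Ops=1, Ethics=2, Audit=1, IT=1, Safety=2, Planning=2, Outreach=2, Budget=1, Strategy=2. Every pair that conflicts lands in different time slots.

2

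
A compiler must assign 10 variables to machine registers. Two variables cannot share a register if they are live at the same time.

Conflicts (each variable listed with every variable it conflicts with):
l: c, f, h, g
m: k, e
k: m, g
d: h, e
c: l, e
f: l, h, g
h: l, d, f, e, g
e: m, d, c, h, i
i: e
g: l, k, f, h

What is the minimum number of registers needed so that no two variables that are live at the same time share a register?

4

l, f, h, g are mutually in conflict, so at least 4 registers are needed.
4 registers suffice: register 1 → {e, g}; register 2 → {k, c, h, i}; register 3 → {l, m, d}; register 4 → {f}. Each listed conflict is separated.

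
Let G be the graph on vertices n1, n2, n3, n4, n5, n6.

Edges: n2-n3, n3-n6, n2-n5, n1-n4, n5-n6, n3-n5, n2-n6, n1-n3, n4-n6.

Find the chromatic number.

4

n2, n3, n5, n6 are pairwise adjacent (a clique of size 4), so at least 4 colors are needed.
4 colors suffice: color 1 → {n1, n6}; color 2 → {n3, n4}; color 3 → {n5}; color 4 → {n2}. Every edge joins two different colors.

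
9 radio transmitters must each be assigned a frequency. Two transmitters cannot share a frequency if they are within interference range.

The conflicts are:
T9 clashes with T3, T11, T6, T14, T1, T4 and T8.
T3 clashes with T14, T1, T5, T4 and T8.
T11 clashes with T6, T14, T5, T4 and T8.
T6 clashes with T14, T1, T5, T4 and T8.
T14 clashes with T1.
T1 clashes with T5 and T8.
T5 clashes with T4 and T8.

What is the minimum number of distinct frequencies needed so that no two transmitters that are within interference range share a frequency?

4

T9, T6, T14, T1 all conflict with each other, so at least 4 frequencies are needed.
4 frequencies suffice: frequency 1 → {T9, T5}; frequency 2 → {T3, T6}; frequency 3 → {T11, T1}; frequency 4 → {T14, T4, T8}. Each listed conflict is separated.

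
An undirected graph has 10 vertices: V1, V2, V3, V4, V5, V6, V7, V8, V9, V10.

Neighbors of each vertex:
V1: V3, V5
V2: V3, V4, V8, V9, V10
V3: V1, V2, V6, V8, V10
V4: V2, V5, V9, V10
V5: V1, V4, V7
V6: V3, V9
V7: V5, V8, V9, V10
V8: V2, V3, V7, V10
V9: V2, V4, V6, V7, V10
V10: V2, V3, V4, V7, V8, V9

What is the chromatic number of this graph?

4

V2, V4, V9, V10 are pairwise adjacent (a clique of size 4), so at least 4 colors are needed.
A valid assignment using 4 colors: V1=G, V2=G, V3=B, V4=Y, V5=R, V6=R, V7=G, V8=Y, V9=B, V10=R. Each edge has distinct colors on its endpoints.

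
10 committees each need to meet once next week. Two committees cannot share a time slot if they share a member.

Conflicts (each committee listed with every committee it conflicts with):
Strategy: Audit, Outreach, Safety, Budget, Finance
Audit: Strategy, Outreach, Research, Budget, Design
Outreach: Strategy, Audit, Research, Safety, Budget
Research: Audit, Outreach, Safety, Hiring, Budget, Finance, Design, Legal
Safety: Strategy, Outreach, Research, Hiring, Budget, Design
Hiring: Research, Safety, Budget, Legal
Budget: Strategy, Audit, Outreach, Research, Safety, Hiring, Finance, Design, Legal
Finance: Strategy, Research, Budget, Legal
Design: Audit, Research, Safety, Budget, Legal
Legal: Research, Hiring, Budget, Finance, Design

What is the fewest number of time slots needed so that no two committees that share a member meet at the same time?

4

Research, Budget, Finance, Legal pairwise conflict, so at least 4 time slots are needed.
4 time slots suffice: time slot 1 → {Budget}; time slot 2 → {Strategy, Research}; time slot 3 → {Audit, Safety, Legal}; time slot 4 → {Outreach, Hiring, Finance, Design}. No two conflicting committees share a time slot.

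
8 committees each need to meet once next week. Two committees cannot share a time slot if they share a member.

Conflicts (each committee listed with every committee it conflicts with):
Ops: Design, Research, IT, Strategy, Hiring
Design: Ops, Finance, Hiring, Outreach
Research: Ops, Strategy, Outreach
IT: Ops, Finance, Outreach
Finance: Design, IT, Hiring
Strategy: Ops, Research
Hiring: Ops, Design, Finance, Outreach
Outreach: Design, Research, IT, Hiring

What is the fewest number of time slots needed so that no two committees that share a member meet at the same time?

3

Design, Hiring, Outreach are mutually in conflict, so at least 3 time slots are needed.
A valid assignment using 3 time slots: Ops=1, Design=2, Research=2, IT=2, Finance=1, Strategy=3, Hiring=3, Outreach=1. Each listed conflict is separated.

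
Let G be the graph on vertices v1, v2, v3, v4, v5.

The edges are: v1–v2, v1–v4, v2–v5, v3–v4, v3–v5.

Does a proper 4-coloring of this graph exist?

The chromatic number is 3. The cycle v4-v3-v5-v2-v1-v4 has odd length 5, so it cannot be 2-colored; at least 3 colors are needed.
3 colors suffice: color 1 → {v1, v5}; color 2 → {v2, v3}; color 3 → {v4}.
Since 4 ≥ 3, a proper 4-coloring certainly exists.

Yes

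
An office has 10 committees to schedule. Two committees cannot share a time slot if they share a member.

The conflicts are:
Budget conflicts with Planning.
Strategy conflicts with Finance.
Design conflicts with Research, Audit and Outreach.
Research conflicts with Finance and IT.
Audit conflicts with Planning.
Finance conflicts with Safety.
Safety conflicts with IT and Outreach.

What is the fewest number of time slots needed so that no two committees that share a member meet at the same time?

The cycle Design-Research-IT-Safety-Outreach-Design has odd length 5, so it cannot be 2-colored; at least 3 time slots are needed.
3 time slots suffice: time slot 1 → {Design, Planning, Finance, IT}; time slot 2 → {Budget, Strategy, Research, Audit, Safety}; time slot 3 → {Outreach}. Each listed conflict is separated.

3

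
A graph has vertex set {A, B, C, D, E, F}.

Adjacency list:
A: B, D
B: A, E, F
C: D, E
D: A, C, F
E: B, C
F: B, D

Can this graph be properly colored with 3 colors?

Yes

The chromatic number is 3. The cycle D-F-B-E-C-D has odd length 5, so it cannot be 2-colored; at least 3 colors are needed.
3 colors suffice: color 1 → {B, D}; color 2 → {A, E, F}; color 3 → {C}.
That is already a proper 3-coloring.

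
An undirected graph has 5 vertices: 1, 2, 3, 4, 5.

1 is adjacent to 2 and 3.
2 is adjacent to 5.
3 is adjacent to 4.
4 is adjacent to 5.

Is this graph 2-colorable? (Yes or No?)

No

The cycle 3-4-5-2-1-3 has odd length 5, so it cannot be 2-colored; at least 3 colors are needed.
So 2 colors are not enough.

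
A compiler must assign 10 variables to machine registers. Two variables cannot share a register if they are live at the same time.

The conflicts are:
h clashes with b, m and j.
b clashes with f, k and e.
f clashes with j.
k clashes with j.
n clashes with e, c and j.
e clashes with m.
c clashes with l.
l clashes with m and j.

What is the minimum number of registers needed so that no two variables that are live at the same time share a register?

The cycle e-n-j-l-m-e has odd length 5, so it cannot be 2-colored; at least 3 registers are needed.
3 registers suffice: h=2, b=1, f=2, k=2, n=3, e=2, c=1, l=2, m=1, j=1. Every pair that conflicts lands in different registers.

3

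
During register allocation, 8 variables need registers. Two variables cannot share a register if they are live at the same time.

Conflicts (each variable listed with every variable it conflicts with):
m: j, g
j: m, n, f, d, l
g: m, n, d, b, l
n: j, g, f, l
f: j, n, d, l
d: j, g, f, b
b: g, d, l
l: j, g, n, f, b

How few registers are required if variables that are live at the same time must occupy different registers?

j, n, f, l are mutually in conflict, so at least 4 registers are needed.
Using 4 registers: m=2, j=1, g=1, n=3, f=4, d=2, b=3, l=2. Every pair that conflicts lands in different registers.

4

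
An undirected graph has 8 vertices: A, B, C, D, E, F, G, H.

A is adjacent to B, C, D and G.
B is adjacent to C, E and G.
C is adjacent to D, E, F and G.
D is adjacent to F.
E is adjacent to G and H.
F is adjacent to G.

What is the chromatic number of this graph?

A, B, C, G are pairwise adjacent (a clique of size 4), so at least 4 colors are needed.
4 colors suffice: color 1 → {C, H}; color 2 → {D, G}; color 3 → {A, E, F}; color 4 → {B}. Every edge joins two different colors.

4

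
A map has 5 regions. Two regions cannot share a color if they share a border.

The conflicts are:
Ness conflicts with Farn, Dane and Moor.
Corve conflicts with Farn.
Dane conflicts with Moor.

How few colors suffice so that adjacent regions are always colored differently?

3

Ness, Dane, Moor pairwise conflict, so at least 3 colors are needed.
3 colors suffice: color 1 → {Ness, Corve}; color 2 → {Farn, Moor}; color 3 → {Dane}. Every pair that conflicts lands in different colors.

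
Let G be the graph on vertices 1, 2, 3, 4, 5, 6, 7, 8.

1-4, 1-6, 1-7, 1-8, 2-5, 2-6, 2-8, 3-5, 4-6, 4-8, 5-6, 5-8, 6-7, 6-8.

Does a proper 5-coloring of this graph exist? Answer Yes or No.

Yes

The chromatic number is 4. 1, 4, 6, 8 are mutually adjacent (a clique of size 4), so at least 4 colors are needed.
A valid assignment using 4 colors: 1=green, 2=yellow, 3=red, 4=yellow, 5=green, 6=red, 7=blue, 8=blue.
Since 5 ≥ 4, a proper 5-coloring certainly exists.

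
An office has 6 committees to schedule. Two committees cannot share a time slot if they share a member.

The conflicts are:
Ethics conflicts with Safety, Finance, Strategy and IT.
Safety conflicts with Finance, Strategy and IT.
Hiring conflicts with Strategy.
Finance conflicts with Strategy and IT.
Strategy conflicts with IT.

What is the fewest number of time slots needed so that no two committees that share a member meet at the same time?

Ethics, Safety, Finance, Strategy, IT are mutually in conflict, so at least 5 time slots are needed.
5 time slots suffice: time slot 1 → {Strategy}; time slot 2 → {Hiring, Finance}; time slot 3 → {Ethics}; time slot 4 → {Safety}; time slot 5 → {IT}. Every pair that conflicts lands in different time slots.

5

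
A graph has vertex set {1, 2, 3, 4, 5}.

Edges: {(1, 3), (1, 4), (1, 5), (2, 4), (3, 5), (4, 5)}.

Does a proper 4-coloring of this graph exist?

Yes

The chromatic number is 3. 1, 4, 5 are pairwise adjacent, so at least 3 colors are needed.
3 colors suffice: color a → {2, 5}; color b → {3, 4}; color c → {1}.
Since 4 ≥ 3, a proper 4-coloring certainly exists.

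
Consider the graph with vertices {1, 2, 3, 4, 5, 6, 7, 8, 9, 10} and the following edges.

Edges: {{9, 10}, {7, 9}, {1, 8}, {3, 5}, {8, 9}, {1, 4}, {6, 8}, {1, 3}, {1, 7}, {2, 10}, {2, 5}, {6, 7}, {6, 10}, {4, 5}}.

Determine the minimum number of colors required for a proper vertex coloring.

The cycle 5-2-10-9-7-1-4-5 has odd length 7, so it cannot be 2-colored; at least 3 colors are needed.
A valid assignment using 3 colors: 1=red, 2=green, 3=blue, 4=blue, 5=red, 6=red, 7=blue, 8=blue, 9=red, 10=blue. Each edge has distinct colors on its endpoints.

3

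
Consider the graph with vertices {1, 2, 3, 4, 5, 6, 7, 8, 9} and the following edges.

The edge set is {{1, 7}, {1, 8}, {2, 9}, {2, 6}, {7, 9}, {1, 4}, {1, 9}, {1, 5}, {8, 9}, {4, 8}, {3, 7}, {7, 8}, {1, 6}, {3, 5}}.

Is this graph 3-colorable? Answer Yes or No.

No

1, 7, 8, 9 form a clique, so at least 4 colors are needed.
So 3 colors are not enough.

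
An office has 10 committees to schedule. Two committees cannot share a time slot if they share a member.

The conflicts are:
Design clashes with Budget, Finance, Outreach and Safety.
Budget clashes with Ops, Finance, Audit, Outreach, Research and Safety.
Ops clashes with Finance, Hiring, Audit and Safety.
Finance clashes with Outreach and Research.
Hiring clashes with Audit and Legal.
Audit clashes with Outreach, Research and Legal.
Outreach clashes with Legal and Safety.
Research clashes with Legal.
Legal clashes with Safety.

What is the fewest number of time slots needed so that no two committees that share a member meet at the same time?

4

Design, Budget, Outreach, Safety pairwise conflict, so at least 4 time slots are needed.
Using 4 time slots: Design=4, Budget=1, Ops=2, Finance=3, Hiring=4, Audit=3, Outreach=2, Research=2, Legal=1, Safety=3. Every pair that conflicts lands in different time slots.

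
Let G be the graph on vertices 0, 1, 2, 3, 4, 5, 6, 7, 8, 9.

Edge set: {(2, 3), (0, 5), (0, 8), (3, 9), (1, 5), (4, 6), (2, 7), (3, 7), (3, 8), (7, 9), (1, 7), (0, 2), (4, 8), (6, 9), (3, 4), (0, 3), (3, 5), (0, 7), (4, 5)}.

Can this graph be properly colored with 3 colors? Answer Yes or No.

0, 2, 3, 7 form a clique, so at least 4 colors are needed.
So 3 colors are not enough.

No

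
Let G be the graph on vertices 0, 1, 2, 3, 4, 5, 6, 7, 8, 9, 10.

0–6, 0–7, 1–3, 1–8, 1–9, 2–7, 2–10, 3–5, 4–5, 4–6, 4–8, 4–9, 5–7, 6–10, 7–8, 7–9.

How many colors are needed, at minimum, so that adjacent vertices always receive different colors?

3

The cycle 6-0-7-2-10-6 has odd length 5, so it cannot be 2-colored; at least 3 colors are needed.
One proper 3-coloring: 0=green, 1=red, 2=blue, 3=green, 4=red, 5=blue, 6=blue, 7=red, 8=blue, 9=blue, 10=red. Every edge joins two different colors.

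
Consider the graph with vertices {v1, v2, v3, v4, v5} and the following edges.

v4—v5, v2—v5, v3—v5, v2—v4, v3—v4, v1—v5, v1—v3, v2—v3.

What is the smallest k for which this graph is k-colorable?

v2, v3, v4, v5 form a clique, so at least 4 colors are needed.
4 colors suffice: color 1 → {v5}; color 2 → {v3}; color 3 → {v1, v2}; color 4 → {v4}. Each edge has distinct colors on its endpoints.

4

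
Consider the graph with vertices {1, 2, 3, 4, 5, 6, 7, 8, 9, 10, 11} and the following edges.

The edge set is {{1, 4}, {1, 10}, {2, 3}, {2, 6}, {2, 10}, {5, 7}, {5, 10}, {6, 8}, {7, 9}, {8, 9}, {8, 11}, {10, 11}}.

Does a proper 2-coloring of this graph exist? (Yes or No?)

No

The cycle 10-2-6-8-11-10 has odd length 5, so it cannot be 2-colored; at least 3 colors are needed.
So 2 colors are not enough.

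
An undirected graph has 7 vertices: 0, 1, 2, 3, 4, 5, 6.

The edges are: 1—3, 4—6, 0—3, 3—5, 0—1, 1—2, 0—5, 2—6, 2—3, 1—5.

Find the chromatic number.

4

0, 1, 3, 5 are mutually adjacent (a clique of size 4), so at least 4 colors are needed.
One proper 4-coloring: 0=yellow, 1=blue, 2=green, 3=red, 4=blue, 5=green, 6=red. Every edge joins two different colors.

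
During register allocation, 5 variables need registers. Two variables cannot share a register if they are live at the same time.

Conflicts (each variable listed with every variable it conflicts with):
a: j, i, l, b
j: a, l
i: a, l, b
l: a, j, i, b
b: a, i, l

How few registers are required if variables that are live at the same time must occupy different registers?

4

a, i, l, b pairwise conflict, so at least 4 registers are needed.
Using 4 registers: a=2, j=3, i=4, l=1, b=3. Each listed conflict is separated.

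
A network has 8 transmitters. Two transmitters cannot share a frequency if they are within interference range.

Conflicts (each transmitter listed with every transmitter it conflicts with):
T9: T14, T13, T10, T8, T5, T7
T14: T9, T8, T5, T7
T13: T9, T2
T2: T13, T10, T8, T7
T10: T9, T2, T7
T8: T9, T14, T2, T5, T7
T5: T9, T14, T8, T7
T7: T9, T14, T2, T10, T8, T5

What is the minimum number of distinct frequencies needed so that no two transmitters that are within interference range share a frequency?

5

T9, T14, T8, T5, T7 are mutually in conflict, so at least 5 frequencies are needed.
5 frequencies suffice: T9=2, T14=5, T13=1, T2=2, T10=3, T8=3, T5=4, T7=1. Each listed conflict is separated.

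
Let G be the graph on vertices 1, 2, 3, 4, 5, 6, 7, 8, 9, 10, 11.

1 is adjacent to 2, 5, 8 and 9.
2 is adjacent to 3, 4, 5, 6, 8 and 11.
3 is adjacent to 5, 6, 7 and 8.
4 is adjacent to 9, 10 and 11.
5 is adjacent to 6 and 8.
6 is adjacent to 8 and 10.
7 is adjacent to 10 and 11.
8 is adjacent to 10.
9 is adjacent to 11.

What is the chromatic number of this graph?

2, 3, 5, 6, 8 are mutually adjacent (a clique of size 5), so at least 5 colors are needed.
5 colors suffice: color red → {2, 9, 10}; color blue → {4, 7, 8}; color green → {1, 6, 11}; color yellow → {5}; color purple → {3}. Every edge joins two different colors.

5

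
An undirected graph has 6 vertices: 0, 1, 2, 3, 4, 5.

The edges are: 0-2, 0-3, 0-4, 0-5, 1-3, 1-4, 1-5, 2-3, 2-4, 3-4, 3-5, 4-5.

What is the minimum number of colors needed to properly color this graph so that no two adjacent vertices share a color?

4

1, 3, 4, 5 form a clique, so at least 4 colors are needed.
4 colors suffice: 0=yellow, 1=yellow, 2=green, 3=red, 4=blue, 5=green. Every edge joins two different colors.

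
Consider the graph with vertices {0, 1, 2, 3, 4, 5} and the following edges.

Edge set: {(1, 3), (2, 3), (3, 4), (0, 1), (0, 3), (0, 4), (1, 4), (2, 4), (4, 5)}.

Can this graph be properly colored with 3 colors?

0, 1, 3, 4 are mutually adjacent (a clique of size 4), so at least 4 colors are needed.
So 3 colors are not enough.

No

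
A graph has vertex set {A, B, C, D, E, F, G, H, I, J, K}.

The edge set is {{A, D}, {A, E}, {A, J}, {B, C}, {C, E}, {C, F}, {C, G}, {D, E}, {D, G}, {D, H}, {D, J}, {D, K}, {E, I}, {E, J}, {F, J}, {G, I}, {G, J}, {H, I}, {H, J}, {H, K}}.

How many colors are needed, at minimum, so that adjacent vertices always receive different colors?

A, D, E, J form a clique, so at least 4 colors are needed.
A valid assignment using 4 colors: A=4, B=2, C=1, D=1, E=3, F=3, G=3, H=3, I=1, J=2, K=2. Every edge joins two different colors.

4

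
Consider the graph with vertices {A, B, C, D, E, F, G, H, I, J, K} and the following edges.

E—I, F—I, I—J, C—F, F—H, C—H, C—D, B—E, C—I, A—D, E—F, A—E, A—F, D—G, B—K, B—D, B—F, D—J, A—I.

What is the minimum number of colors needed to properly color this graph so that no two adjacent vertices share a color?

4

A, E, F, I form a clique, so at least 4 colors are needed.
4 colors suffice: A=4, B=2, C=3, D=1, E=3, F=1, G=2, H=2, I=2, J=3, K=1. No two adjacent vertices share a color.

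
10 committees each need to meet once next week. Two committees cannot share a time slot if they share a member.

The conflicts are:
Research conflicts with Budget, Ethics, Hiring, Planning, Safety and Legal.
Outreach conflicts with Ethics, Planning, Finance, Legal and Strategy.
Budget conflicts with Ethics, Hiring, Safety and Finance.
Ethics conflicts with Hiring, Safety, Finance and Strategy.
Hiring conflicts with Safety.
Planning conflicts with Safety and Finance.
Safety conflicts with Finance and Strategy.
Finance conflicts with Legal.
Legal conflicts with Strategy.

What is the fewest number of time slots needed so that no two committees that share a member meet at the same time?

Research, Budget, Ethics, Hiring, Safety all conflict with each other, so at least 5 time slots are needed.
5 time slots suffice: time slot 1 → {Ethics, Planning, Legal}; time slot 2 → {Outreach, Safety}; time slot 3 → {Research, Finance, Strategy}; time slot 4 → {Budget}; time slot 5 → {Hiring}. Each listed conflict is separated.

5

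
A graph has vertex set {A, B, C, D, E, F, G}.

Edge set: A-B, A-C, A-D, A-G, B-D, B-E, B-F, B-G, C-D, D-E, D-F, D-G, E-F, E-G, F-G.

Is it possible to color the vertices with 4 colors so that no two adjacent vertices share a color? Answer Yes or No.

No

B, D, E, F, G are mutually adjacent (a clique of size 5), so at least 5 colors are needed.
So 4 colors are not enough.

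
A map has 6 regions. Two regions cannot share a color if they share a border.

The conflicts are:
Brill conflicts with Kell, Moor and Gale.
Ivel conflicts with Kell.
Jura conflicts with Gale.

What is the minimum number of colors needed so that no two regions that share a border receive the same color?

Brill and Kell conflict, so at least 2 colors are needed.
2 colors suffice: Brill=1, Ivel=1, Jura=1, Kell=2, Moor=2, Gale=2. Each listed conflict is separated.

2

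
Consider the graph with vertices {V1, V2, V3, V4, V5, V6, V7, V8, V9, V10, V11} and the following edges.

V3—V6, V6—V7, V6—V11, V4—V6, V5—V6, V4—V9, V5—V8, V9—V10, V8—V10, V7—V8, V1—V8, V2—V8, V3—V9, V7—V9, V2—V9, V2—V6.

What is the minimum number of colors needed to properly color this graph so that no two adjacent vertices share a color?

2

V9 and V10 are adjacent, so at least 2 colors are needed.
2 colors suffice: V1=2, V2=2, V3=2, V4=2, V5=2, V6=1, V7=2, V8=1, V9=1, V10=2, V11=2. Every edge joins two different colors.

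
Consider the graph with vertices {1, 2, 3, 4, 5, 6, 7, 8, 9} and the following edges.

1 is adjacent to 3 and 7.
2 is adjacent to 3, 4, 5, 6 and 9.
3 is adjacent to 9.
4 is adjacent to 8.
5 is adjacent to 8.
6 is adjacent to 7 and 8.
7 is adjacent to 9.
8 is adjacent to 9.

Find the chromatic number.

2, 3, 9 form a triangle, so at least 3 colors are needed.
One proper 3-coloring: 1=b, 2=a, 3=c, 4=b, 5=b, 6=b, 7=a, 8=a, 9=b. Every edge joins two different colors.

3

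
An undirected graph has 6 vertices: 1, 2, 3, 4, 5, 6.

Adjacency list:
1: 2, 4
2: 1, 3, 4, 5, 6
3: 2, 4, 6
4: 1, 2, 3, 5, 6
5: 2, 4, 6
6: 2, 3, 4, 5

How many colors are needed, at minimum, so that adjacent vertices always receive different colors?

4

2, 4, 5, 6 are pairwise adjacent (a clique of size 4), so at least 4 colors are needed.
4 colors suffice: color a → {2}; color b → {4}; color c → {1, 6}; color d → {3, 5}. Every edge joins two different colors.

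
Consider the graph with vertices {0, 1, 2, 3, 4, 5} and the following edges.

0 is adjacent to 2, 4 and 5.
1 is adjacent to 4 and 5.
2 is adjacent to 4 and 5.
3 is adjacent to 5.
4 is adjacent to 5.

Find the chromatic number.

4

0, 2, 4, 5 form a clique, so at least 4 colors are needed.
One proper 4-coloring: 0=d, 1=c, 2=c, 3=b, 4=b, 5=a. No two adjacent vertices share a color.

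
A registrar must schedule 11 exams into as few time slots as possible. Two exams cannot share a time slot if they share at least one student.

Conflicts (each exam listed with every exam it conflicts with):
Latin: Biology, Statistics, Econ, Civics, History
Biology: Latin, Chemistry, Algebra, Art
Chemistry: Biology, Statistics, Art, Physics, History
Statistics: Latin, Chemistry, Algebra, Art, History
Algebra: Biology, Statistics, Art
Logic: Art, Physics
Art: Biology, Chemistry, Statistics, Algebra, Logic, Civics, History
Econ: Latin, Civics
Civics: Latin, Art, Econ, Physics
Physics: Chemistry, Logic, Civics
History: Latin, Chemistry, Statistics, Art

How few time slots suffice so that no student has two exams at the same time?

4

Chemistry, Statistics, Art, History pairwise conflict, so at least 4 time slots are needed.
Using 4 time slots: Latin=1, Biology=3, Chemistry=2, Statistics=3, Algebra=2, Logic=2, Art=1, Econ=3, Civics=2, Physics=1, History=4. Each listed conflict is separated.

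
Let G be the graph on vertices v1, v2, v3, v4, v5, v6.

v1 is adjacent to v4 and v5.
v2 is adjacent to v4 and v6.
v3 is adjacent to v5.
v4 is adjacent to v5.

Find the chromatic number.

3

v1, v4, v5 are pairwise adjacent, so at least 3 colors are needed.
3 colors suffice: v1=3, v2=2, v3=1, v4=1, v5=2, v6=1. Each edge has distinct colors on its endpoints.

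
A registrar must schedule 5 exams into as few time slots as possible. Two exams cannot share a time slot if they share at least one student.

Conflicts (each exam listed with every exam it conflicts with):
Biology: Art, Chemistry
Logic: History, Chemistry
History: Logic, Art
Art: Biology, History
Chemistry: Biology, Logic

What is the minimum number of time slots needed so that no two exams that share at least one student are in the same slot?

3

The cycle Chemistry-Logic-History-Art-Biology-Chemistry has odd length 5, so it cannot be 2-colored; at least 3 time slots are needed.
3 time slots suffice: time slot 1 → {Biology, History}; time slot 2 → {Logic, Art}; time slot 3 → {Chemistry}. Each listed conflict is separated.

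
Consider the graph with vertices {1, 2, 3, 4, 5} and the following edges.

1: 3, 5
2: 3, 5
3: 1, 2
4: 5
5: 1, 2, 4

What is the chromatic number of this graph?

2 and 5 are adjacent, so at least 2 colors are needed.
A valid assignment using 2 colors: 1=b, 2=b, 3=a, 4=b, 5=a. No two adjacent vertices share a color.

2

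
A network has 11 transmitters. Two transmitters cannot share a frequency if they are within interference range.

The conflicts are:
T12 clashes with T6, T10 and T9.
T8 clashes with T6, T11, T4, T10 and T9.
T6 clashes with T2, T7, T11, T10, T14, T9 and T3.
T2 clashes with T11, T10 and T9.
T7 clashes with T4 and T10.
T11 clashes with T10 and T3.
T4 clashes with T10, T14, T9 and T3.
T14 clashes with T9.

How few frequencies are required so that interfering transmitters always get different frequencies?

T6, T2, T11, T10 all conflict with each other, so at least 4 frequencies are needed.
Using 4 frequencies: T12=3, T8=4, T6=1, T2=4, T7=3, T11=3, T4=1, T10=2, T14=3, T9=2, T3=2. Each listed conflict is separated.

4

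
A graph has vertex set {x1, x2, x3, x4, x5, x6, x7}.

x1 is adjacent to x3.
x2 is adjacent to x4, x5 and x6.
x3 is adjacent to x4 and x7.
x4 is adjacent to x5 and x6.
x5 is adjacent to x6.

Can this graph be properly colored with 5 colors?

The chromatic number is 4. x2, x4, x5, x6 form a clique, so at least 4 colors are needed.
4 colors suffice: x1=1, x2=4, x3=2, x4=1, x5=2, x6=3, x7=1.
Since 5 ≥ 4, a proper 5-coloring certainly exists.

Yes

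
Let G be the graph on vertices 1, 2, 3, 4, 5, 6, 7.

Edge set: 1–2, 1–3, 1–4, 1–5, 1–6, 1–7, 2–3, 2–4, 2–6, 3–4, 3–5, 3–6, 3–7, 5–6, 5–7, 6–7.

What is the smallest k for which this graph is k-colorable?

1, 3, 5, 6, 7 form a clique, so at least 5 colors are needed.
5 colors suffice: color red → {1}; color blue → {3}; color green → {4, 6}; color yellow → {2, 7}; color purple → {5}. Every edge joins two different colors.

5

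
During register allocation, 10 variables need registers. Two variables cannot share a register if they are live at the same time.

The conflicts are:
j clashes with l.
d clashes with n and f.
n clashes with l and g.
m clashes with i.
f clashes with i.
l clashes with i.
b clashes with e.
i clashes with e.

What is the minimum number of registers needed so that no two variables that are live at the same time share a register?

3

The cycle f-d-n-l-i-f has odd length 5, so it cannot be 2-colored; at least 3 registers are needed.
3 registers suffice: j=1, d=3, n=1, m=2, f=2, l=2, b=1, i=1, g=2, e=2. No two conflicting variables share a register.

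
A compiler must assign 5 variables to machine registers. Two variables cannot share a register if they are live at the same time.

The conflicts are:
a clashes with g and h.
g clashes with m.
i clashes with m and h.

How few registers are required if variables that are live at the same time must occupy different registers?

The cycle a-h-i-m-g-a has odd length 5, so it cannot be 2-colored; at least 3 registers are needed.
Using 3 registers: a=3, g=1, i=1, m=2, h=2. Every pair that conflicts lands in different registers.

3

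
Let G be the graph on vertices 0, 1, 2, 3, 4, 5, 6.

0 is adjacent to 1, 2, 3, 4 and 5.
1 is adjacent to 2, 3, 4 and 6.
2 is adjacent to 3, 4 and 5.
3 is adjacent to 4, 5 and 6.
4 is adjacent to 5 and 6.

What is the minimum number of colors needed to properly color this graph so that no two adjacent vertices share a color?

5

0, 1, 2, 3, 4 are mutually adjacent (a clique of size 5), so at least 5 colors are needed.
A valid assignment using 5 colors: 0=yellow, 1=purple, 2=green, 3=blue, 4=red, 5=purple, 6=green. Each edge has distinct colors on its endpoints.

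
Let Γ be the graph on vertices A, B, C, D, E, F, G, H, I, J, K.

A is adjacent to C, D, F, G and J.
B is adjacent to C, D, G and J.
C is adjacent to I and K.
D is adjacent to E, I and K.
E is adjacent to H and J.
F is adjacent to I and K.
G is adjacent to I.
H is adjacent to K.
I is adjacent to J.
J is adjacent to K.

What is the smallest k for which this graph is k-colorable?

F and I are adjacent, so at least 2 colors are needed.
One proper 2-coloring: A=2, B=2, C=1, D=1, E=2, F=1, G=1, H=1, I=2, J=1, K=2. Each edge has distinct colors on its endpoints.

2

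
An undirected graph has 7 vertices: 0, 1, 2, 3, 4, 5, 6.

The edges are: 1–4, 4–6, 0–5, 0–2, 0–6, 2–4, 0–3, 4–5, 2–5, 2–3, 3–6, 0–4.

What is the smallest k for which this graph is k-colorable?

0, 2, 4, 5 are mutually adjacent (a clique of size 4), so at least 4 colors are needed.
One proper 4-coloring: 0=a, 1=a, 2=c, 3=b, 4=b, 5=d, 6=c. Each edge has distinct colors on its endpoints.

4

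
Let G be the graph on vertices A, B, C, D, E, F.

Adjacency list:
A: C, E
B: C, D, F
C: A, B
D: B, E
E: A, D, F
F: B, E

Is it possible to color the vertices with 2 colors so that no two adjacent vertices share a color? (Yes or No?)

No

The cycle C-B-D-E-A-C has odd length 5, so it cannot be 2-colored; at least 3 colors are needed.
So 2 colors are not enough.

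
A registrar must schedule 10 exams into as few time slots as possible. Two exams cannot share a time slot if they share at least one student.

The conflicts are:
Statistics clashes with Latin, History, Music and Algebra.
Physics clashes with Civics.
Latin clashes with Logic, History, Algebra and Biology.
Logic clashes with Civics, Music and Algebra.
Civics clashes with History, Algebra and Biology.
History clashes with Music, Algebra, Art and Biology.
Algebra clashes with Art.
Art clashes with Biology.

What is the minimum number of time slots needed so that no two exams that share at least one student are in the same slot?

Statistics, Latin, History, Algebra all conflict with each other, so at least 4 time slots are needed.
4 time slots suffice: time slot 1 → {Physics, Logic, History}; time slot 2 → {Music, Algebra, Biology}; time slot 3 → {Latin, Civics, Art}; time slot 4 → {Statistics}. No two conflicting exams share a time slot.

4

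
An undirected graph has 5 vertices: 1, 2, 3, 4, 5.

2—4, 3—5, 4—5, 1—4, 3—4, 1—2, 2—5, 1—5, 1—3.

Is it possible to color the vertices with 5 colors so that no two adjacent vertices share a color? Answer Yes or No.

The chromatic number is 4. 1, 3, 4, 5 are pairwise adjacent (a clique of size 4), so at least 4 colors are needed.
4 colors suffice: color a → {4}; color b → {1}; color c → {5}; color d → {2, 3}.
Since 5 ≥ 4, a proper 5-coloring certainly exists.

Yes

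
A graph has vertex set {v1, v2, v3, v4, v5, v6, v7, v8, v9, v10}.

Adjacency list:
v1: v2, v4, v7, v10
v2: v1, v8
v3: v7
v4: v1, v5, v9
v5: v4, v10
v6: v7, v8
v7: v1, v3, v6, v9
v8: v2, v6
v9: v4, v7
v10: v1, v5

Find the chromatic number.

3

The cycle v1-v7-v6-v8-v2-v1 has odd length 5, so it cannot be 2-colored; at least 3 colors are needed.
A valid assignment using 3 colors: v1=2, v2=1, v3=2, v4=1, v5=2, v6=2, v7=1, v8=3, v9=2, v10=1. No two adjacent vertices share a color.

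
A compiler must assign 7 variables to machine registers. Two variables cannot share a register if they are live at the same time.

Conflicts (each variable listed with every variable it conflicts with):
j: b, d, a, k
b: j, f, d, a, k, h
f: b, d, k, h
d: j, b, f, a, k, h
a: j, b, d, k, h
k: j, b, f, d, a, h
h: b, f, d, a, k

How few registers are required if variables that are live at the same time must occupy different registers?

b, f, d, k, h are mutually in conflict, so at least 5 registers are needed.
A valid assignment using 5 registers: j=4, b=1, f=5, d=2, a=5, k=3, h=4. Every pair that conflicts lands in different registers.

5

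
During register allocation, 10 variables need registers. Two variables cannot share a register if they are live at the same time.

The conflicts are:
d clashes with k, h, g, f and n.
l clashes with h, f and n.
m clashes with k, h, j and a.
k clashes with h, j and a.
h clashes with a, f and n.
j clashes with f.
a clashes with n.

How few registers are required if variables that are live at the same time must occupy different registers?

m, k, h, a pairwise conflict, so at least 4 registers are needed.
Using 4 registers: d=3, l=3, m=3, k=2, h=1, j=1, g=1, a=4, f=2, n=2. Each listed conflict is separated.

4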